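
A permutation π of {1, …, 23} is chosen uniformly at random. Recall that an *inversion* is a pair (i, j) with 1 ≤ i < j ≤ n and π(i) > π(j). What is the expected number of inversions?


Write X = Σ X_I over the C(23, 2) = 253 pairs i < j, with X_I the indicator of one inversion.
There are 253 indicators.
For each fixed pair i < j, the values π(i) and π(j) are two distinct elements of {1, …, 23} in uniformly random order; by symmetry P[π(i) > π(j)] = 1/2.
By linearity: E[X] = 253 · (1/2) = C(23, 2) · (1/2) = 253/2 = 253/2 ≈ 126.500.

E[X] = 253/2 = 126.500.


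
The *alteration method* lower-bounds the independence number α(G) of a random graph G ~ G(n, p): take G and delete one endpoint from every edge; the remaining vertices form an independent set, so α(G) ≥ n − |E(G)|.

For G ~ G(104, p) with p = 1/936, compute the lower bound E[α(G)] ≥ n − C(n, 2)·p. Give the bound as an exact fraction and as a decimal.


E[|E(G)|] = C(104, 2)·p = 5356 · (1/936) = 103/18.
E[α(G)] ≥ n − E[|E(G)|] = 104 − 103/18 = 1769/18.
Numerically: ≈ 98.277778.
(This is only a lower bound; the true E[α(G)] may be larger.)

E[α(G)] ≥ 1769/18 ≈ 98.277778.


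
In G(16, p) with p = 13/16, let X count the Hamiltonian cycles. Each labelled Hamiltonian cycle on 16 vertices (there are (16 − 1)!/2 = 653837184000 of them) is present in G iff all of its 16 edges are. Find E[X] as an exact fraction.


K_16 has (16 − 1)!/2 = 653837184000 labelled Hamiltonian cycles.
For each such Hamiltonian cycle H, let X_H = 1 if all 16 edges of H are present in G. Then P[X_H = 1] = p^{16} = (13/16)^{16} = 665416609183179841/18446744073709551616.
By linearity of expectation: E[X] = Σ_H E[X_H] = 653837184000 · p^{16} = 653837184000 · 665416609183179841/18446744073709551616 = 424877072202303561918952875/18014398509481984.
Numerically: E[X] ≈ 2.36e+10.

E[X] = 653837184000 · (13/16)^{16} = 424877072202303561918952875/18014398509481984 ≈ 2.36e+10.


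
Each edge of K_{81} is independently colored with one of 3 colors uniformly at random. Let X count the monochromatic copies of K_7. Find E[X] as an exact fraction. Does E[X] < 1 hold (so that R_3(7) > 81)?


E[X] = C(81, 7) · 3^{1 − 21} = 3477216600 · 3^{−20} = 3477216600/3486784401.
As a reduced fraction: E[X] = 42928600/43046721 ≈ 0.997256.
Is E[X] < 1? YES.
Since E[X] < 1, there exists a 3-coloring of K_{81} with no monochromatic K_7; hence R_3(7) > 81.

E[X] = 42928600/43046721 ≈ 0.997256; E[X] < 1, so R_3(7) > 81.


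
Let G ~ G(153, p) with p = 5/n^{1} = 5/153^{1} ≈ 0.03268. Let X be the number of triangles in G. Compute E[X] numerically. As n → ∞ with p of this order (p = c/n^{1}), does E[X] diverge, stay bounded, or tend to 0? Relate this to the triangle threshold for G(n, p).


Number of potential triangles: C(153, 3) = 585276.
Each occurs with probability p³ ≈ (0.03268)³ ≈ 3.4900827e-05.
By linearity: E[X] = C(153, 3)·p³ ≈ 585276 · 3.4900827e-05 ≈ 20.42662.
Here α = 1, so p = 5/n is exactly at the triangle threshold p ~ 1/n. Asymptotically E[X] → c³/6 = 5³/6 = 125/6 ≈ 20.83333, a bounded constant. In this regime the triangle count is asymptotically Poisson(c³/6).

E[X] ≈ 20.42662; in regime p = Θ(1/n^{1}) E[X] stays bounded (at the triangle threshold p ~ 1/n).


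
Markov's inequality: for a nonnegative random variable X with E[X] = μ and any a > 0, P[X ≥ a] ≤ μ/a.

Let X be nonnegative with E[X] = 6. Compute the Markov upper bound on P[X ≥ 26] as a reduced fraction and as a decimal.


μ = E[X] = 6, a = 26.
Markov: P[X ≥ 26] ≤ μ/a = (6)/26 = 3/13.
Numerically: ≈ 0.230769.
(Since a = 26 > μ = 6.000000, the bound 3/13 is < 1 and informative.)

P[X ≥ 26] ≤ 3/13 ≈ 0.230769.


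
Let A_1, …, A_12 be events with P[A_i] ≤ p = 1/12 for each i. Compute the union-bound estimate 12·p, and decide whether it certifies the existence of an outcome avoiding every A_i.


Union bound: P[∪_{i=1}^{12} A_i] ≤ Σ_i P[A_i] ≤ 12·p = 12·(1/12) = 1.
Numerically: 1 ≈ 1.0000000.
Is 1 < 1? NO.
Since the bound 1 is ≥ 1, the union bound is uninformative here; it does NOT by itself certify existence.

12·p = 1 ≈ 1.0000000; existence NOT certified by the union bound.


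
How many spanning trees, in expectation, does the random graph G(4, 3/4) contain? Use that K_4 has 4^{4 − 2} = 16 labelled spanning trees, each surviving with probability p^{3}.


K_4 has 4^{4 − 2} = 16 labelled spanning trees.
For each such spanning tree H, let X_H = 1 if all 3 edges of H are present in G. Then P[X_H = 1] = p^{3} = (3/4)^{3} = 27/64.
By linearity of expectation: E[X] = Σ_H E[X_H] = 16 · p^{3} = 16 · 27/64 = 27/4.
Numerically: E[X] ≈ 6.75.

E[X] = 16 · (3/4)^{3} = 27/4 ≈ 6.75.


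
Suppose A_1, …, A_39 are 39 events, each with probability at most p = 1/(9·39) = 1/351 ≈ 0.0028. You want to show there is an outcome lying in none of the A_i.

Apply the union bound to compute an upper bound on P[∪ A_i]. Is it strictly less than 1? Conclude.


Union bound: P[∪_{i=1}^{39} A_i] ≤ Σ_i P[A_i] ≤ 39·p = 39·(1/351) = 1/9.
Numerically: 1/9 ≈ 0.1111.
Is 1/9 < 1? YES.
Since P[∪ A_i] ≤ 1/9 < 1, the complement has P[∩ A_i^c] ≥ 1 − 1/9 = 8/9 > 0, so some outcome avoids every A_i.

39·p = 1/9 ≈ 0.1111; existence CERTIFIED by the union bound.


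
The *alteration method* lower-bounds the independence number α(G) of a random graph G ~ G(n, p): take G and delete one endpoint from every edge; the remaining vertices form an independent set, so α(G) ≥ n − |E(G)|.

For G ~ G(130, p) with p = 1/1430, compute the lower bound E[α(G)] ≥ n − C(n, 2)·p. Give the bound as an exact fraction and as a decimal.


E[|E(G)|] = C(130, 2)·p = 8385 · (1/1430) = 129/22.
E[α(G)] ≥ n − E[|E(G)|] = 130 − 129/22 = 2731/22.
Numerically: ≈ 124.1364.
(This is only a lower bound; the true E[α(G)] may be larger.)

E[α(G)] ≥ 2731/22 ≈ 124.1364.


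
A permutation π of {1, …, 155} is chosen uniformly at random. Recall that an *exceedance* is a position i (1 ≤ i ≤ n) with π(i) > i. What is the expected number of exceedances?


Write X = Σ_{i=1}^{155} X_i, where X_i = 1_{π(i) > i}.
For each fixed i, π(i) is uniform over {1, …, 155} (marginal of a uniform permutation), so P[π(i) > i] = (n − i)/n. Summing: Σ_{i=1}^{155} (n − i)/n = (0 + 1 + … + 154)/155 = 155(155 − 1)/(2·155) = (155 − 1)/2.
Hence E[X] = Σ_{i=1}^{155} (155 − i)/155 = 77 ≈ 77.0000.

E[X] = 77 = 77.0000.


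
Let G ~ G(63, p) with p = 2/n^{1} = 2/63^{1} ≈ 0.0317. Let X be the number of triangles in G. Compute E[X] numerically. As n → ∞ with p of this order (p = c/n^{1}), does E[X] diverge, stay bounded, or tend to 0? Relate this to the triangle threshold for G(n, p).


Number of potential triangles: C(63, 3) = 39711.
Each occurs with probability p³ ≈ (0.0317)³ ≈ 3.19940e-05.
By linearity: E[X] = C(63, 3)·p³ ≈ 39711 · 3.19940e-05 ≈ 1.271.
Here α = 1, so p = 2/n is exactly at the triangle threshold p ~ 1/n. Asymptotically E[X] → c³/6 = 2³/6 = 4/3 ≈ 1.333, a bounded constant. In this regime the triangle count is asymptotically Poisson(c³/6).

E[X] ≈ 1.271; in regime p = Θ(1/n^{1}) E[X] stays bounded (at the triangle threshold p ~ 1/n).


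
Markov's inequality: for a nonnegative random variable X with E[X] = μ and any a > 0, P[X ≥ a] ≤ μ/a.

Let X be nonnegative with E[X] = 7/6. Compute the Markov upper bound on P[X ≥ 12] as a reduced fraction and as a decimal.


μ = E[X] = 7/6, a = 12.
Markov: P[X ≥ 12] ≤ μ/a = (7/6)/12 = 7/72.
Numerically: ≈ 0.09722.
(Since a = 12 > μ = 1.16667, the bound 7/72 is < 1 and informative.)

P[X ≥ 12] ≤ 7/72 ≈ 0.09722.


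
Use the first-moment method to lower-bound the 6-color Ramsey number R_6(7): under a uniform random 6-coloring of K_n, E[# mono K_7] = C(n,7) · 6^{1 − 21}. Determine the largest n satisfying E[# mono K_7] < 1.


We need C(n, 7) · 6^{1 − 21} < 1, i.e. C(n, 7) < 6^{21 − 1} = 3656158440062976.
Check values of n near the boundary:
  n = 566: C(566, 7) = 3557206237959440; 3557206237959440 < 3656158440062976? YES
  n = 567: C(567, 7) = 3601671315933933; 3601671315933933 < 3656158440062976? YES
  n = 568: C(568, 7) = 3646611956239704; 3646611956239704 < 3656158440062976? YES
  n = 569: C(569, 7) = 3692032389858348; 3692032389858348 < 3656158440062976? NO
  n = 570: C(570, 7) = 3737936877831720; 3737936877831720 < 3656158440062976? NO
The largest n with C(n, 7) < 3656158440062976 is n = 568 (where E[X] = 16882462760369/16926659444736 ≈ 0.99739). Hence R_6(7) > 568, i.e. R_6(7) ≥ 569.

Largest n = 568; hence R_6(7) > 568.


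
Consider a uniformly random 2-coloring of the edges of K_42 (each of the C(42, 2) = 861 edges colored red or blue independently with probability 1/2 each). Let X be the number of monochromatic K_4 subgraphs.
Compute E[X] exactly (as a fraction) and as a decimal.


Let X = Σ_S X_S over the C(42, 4) = 111930 subsets S of size 4, where X_S = 1 if the K_4 on S is monochromatic.
For a fixed S, the K_4 on S has C(4, 2) = 6 edges. P[all 6 edges red] = (1/2)^6, and likewise for blue, so P[monochromatic] = 2·(1/2)^6 = 2^{1 − 6} = 1/32.
By linearity of expectation: E[X] = C(42, 4) · 2^{1 − 6} = 111930 · 1/32 = 55965/16.
Numerically: E[X] ≈ 3497.8125.

E[X] = C(42,4)·2^(1−C(4,2)) = 55965/16 ≈ 3497.8125.


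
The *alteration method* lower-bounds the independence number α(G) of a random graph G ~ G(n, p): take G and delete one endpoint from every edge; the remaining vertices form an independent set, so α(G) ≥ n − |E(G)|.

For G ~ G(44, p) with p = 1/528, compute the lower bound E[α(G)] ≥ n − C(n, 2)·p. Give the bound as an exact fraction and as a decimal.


E[|E(G)|] = C(44, 2)·p = 946 · (1/528) = 43/24.
E[α(G)] ≥ n − E[|E(G)|] = 44 − 43/24 = 1013/24.
Numerically: ≈ 42.2083.
(This is only a lower bound; the true E[α(G)] may be larger.)

E[α(G)] ≥ 1013/24 ≈ 42.2083.


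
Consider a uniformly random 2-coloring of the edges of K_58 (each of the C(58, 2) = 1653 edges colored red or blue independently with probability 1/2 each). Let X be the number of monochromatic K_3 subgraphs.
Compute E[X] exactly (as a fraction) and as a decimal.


Let X = Σ_S X_S over the C(58, 3) = 30856 subsets S of size 3, where X_S = 1 if the K_3 on S is monochromatic.
For a fixed S, the K_3 on S has C(3, 2) = 3 edges. P[all 3 edges red] = (1/2)^3, and likewise for blue, so P[monochromatic] = 2·(1/2)^3 = 2^{1 − 3} = 1/4.
Summing: E[X] = C(58, 3) · 2^{1 − 3} = 30856 · 1/4 = 7714.
Numerically: E[X] ≈ 7714.0000.

E[X] = C(58,3)·2^(1−C(3,2)) = 7714 ≈ 7714.0000.


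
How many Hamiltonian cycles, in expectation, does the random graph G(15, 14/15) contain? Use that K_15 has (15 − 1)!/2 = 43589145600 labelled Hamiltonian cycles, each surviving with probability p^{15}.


K_15 has (15 − 1)!/2 = 43589145600 labelled Hamiltonian cycles.
For each such Hamiltonian cycle H, let X_H = 1 if all 15 edges of H are present in G. Then P[X_H = 1] = p^{15} = (14/15)^{15} = 155568095557812224/437893890380859375.
Summing the indicators: E[X] = Σ_H E[X_H] = 43589145600 · p^{15} = 43589145600 · 155568095557812224/437893890380859375 = 1116227221067356419653632/72081298828125.
Numerically: E[X] ≈ 1.55e+10.

E[X] = 43589145600 · (14/15)^{15} = 1116227221067356419653632/72081298828125 ≈ 1.55e+10.


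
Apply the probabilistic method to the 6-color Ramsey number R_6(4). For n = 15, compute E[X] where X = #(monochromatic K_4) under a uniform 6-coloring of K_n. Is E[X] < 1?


E[X] = C(15, 4) · 6^{1 − 6} = 1365 · 6^{−5} = 1365/7776.
As a reduced fraction: E[X] = 455/2592 ≈ 0.1755401.
Is E[X] < 1? YES.
Since E[X] < 1, there exists a 6-coloring of K_{15} with no monochromatic K_4; hence R_6(4) > 15.

E[X] = 455/2592 ≈ 0.1755401; E[X] < 1, so R_6(4) > 15.


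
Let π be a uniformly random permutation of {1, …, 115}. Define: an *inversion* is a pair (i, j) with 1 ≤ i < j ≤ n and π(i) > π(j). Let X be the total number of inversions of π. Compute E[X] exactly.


Write X = Σ X_I over the C(115, 2) = 6555 pairs i < j, with X_I the indicator of one inversion.
There are 6555 indicators.
For each fixed pair i < j, the values π(i) and π(j) are two distinct elements of {1, …, 115} in uniformly random order; by symmetry P[π(i) > π(j)] = 1/2.
By linearity: E[X] = 6555 · (1/2) = C(115, 2) · (1/2) = 6555/2 = 6555/2 ≈ 3277.500.

E[X] = 6555/2 = 3277.500.


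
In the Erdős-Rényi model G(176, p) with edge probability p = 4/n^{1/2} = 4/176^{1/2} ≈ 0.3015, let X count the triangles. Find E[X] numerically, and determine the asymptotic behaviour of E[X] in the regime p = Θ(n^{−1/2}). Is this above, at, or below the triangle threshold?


Number of potential triangles: C(176, 3) = 893200.
Each occurs with probability p³ ≈ (0.3015)³ ≈ 2.741012e-02.
By linearity: E[X] = C(176, 3)·p³ ≈ 893200 · 2.741012e-02 ≈ 24482.7212.
Since α = 1/2 < 1, p = c/n^{1/2} ≫ 1/n is above the triangle threshold p ~ 1/n. Asymptotically E[X] ~ (c³/6)·n^{3(1−α)} = (4³/6)·n^{1.5} → ∞; triangles are abundant w.h.p.

E[X] ≈ 24482.7212; in regime p = Θ(1/n^{1/2}) E[X] diverges (above the triangle threshold p ~ 1/n).


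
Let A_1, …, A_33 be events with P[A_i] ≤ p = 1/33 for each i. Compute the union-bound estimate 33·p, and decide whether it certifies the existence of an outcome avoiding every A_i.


Union bound: P[∪_{i=1}^{33} A_i] ≤ Σ_i P[A_i] ≤ 33·p = 33·(1/33) = 1.
Numerically: 1 ≈ 1.00000.
Is 1 < 1? NO.
Since the bound 1 is ≥ 1, the union bound is uninformative here; it does NOT by itself certify existence.

33·p = 1 ≈ 1.00000; existence NOT certified by the union bound.


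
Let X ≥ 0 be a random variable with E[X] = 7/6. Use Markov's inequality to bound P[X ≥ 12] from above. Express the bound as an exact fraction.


μ = E[X] = 7/6, a = 12.
Markov: P[X ≥ 12] ≤ μ/a = (7/6)/12 = 7/72.
Numerically: ≈ 0.0972.
(Since a = 12 > μ = 1.1667, the bound 7/72 is < 1 and informative.)

P[X ≥ 12] ≤ 7/72 ≈ 0.0972.


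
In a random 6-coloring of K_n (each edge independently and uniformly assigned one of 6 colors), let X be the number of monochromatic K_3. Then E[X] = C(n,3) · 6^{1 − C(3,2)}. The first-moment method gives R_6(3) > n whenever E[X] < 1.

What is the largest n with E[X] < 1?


We need C(n, 3) · 6^{1 − 3} < 1, i.e. C(n, 3) < 6^{3 − 1} = 36.
Check values of n near the boundary:
  n = 3: C(3, 3) = 1; 1 < 36? YES
  n = 4: C(4, 3) = 4; 4 < 36? YES
  n = 5: C(5, 3) = 10; 10 < 36? YES
  n = 6: C(6, 3) = 20; 20 < 36? YES
  n = 7: C(7, 3) = 35; 35 < 36? YES
  n = 8: C(8, 3) = 56; 56 < 36? NO
The largest n with C(n, 3) < 36 is n = 7 (where E[X] = 35/36 ≈ 0.972). Hence R_6(3) > 7, i.e. R_6(3) ≥ 8.

Largest n = 7; hence R_6(3) > 7.


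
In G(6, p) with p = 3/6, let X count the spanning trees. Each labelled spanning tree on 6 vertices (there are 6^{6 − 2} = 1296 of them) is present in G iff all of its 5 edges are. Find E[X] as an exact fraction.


K_6 has 6^{6 − 2} = 1296 labelled spanning trees.
For each such spanning tree H, let X_H = 1 if all 5 edges of H are present in G. Then P[X_H = 1] = p^{5} = (1/2)^{5} = 1/32.
Summing the indicators: E[X] = Σ_H E[X_H] = 1296 · p^{5} = 1296 · 1/32 = 81/2.
Numerically: E[X] ≈ 40.5.

E[X] = 1296 · (1/2)^{5} = 81/2 ≈ 40.5.


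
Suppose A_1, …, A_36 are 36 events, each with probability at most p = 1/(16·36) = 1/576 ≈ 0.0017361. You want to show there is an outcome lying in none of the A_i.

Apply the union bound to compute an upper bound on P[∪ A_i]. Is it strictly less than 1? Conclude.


Union bound: P[∪_{i=1}^{36} A_i] ≤ Σ_i P[A_i] ≤ 36·p = 36·(1/576) = 1/16.
Numerically: 1/16 ≈ 0.0625000.
Is 1/16 < 1? YES.
Since P[∪ A_i] ≤ 1/16 < 1, the complement has P[∩ A_i^c] ≥ 1 − 1/16 = 15/16 > 0, so some outcome avoids every A_i.

36·p = 1/16 ≈ 0.0625000; existence CERTIFIED by the union bound.


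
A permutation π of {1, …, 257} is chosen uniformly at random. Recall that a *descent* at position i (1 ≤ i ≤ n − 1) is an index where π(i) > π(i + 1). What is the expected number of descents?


Write X = Σ X_I over i = 1, …, 256, with X_I the indicator of one descent.
There are 256 indicators.
For each fixed i, the pair (π(i), π(i+1)) is a uniformly random ordered pair of distinct values from {1, …, 257}; by symmetry P[π(i) > π(i+1)] = 1/2.
By linearity: E[X] = 256 · (1/2) = (257 − 1) · (1/2) = 128 ≈ 128.0000.

E[X] = 128 = 128.0000.


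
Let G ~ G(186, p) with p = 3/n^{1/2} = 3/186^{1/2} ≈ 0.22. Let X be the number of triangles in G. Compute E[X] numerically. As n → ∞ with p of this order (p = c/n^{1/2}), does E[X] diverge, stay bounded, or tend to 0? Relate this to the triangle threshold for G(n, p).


Number of potential triangles: C(186, 3) = 1055240.
Each occurs with probability p³ ≈ (0.22)³ ≈ 1.06437e-02.
By linearity: E[X] = C(186, 3)·p³ ≈ 1055240 · 1.06437e-02 ≈ 11231.703.
Since α = 1/2 < 1, p = c/n^{1/2} ≫ 1/n is above the triangle threshold p ~ 1/n. Asymptotically E[X] ~ (c³/6)·n^{3(1−α)} = (3³/6)·n^{1.5} → ∞; triangles are abundant w.h.p.

E[X] ≈ 11231.703; in regime p = Θ(1/n^{1/2}) E[X] diverges (above the triangle threshold p ~ 1/n).


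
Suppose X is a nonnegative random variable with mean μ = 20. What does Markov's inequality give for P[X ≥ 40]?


μ = E[X] = 20, a = 40.
Markov: P[X ≥ 40] ≤ μ/a = (20)/40 = 1/2.
Numerically: ≈ 0.5000.
(Since a = 40 > μ = 20.0000, the bound 1/2 is < 1 and informative.)

P[X ≥ 40] ≤ 1/2 ≈ 0.5000.


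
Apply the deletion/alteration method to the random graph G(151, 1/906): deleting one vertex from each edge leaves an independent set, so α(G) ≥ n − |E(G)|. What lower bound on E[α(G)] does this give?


E[|E(G)|] = C(151, 2)·p = 11325 · (1/906) = 25/2.
E[α(G)] ≥ n − E[|E(G)|] = 151 − 25/2 = 277/2.
Numerically: ≈ 138.500.
(This is only a lower bound; the true E[α(G)] may be larger.)

E[α(G)] ≥ 277/2 ≈ 138.500.


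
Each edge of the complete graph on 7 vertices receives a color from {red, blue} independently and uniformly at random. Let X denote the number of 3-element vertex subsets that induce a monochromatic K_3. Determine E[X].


Let X = Σ_S X_S over the C(7, 3) = 35 subsets S of size 3, where X_S = 1 if the K_3 on S is monochromatic.
For a fixed S, the K_3 on S has C(3, 2) = 3 edges. P[all 3 edges red] = (1/2)^3, and likewise for blue, so P[monochromatic] = 2·(1/2)^3 = 2^{1 − 3} = 1/4.
By linearity of expectation: E[X] = C(7, 3) · 2^{1 − 3} = 35 · 1/4 = 35/4.
Numerically: E[X] ≈ 8.750.

E[X] = C(7,3)·2^(1−C(3,2)) = 35/4 ≈ 8.750.


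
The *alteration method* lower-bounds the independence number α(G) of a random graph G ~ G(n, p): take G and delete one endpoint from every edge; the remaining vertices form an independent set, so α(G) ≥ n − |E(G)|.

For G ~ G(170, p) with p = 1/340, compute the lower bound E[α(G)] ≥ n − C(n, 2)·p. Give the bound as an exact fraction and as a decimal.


E[|E(G)|] = C(170, 2)·p = 14365 · (1/340) = 169/4.
E[α(G)] ≥ n − E[|E(G)|] = 170 − 169/4 = 511/4.
Numerically: ≈ 127.7500.
(This is only a lower bound; the true E[α(G)] may be larger.)

E[α(G)] ≥ 511/4 ≈ 127.7500.


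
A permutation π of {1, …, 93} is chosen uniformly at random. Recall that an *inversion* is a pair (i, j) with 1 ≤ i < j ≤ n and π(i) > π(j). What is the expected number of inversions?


Write X = Σ X_I over the C(93, 2) = 4278 pairs i < j, with X_I the indicator of one inversion.
There are 4278 indicators.
For each fixed pair i < j, the values π(i) and π(j) are two distinct elements of {1, …, 93} in uniformly random order; by symmetry P[π(i) > π(j)] = 1/2.
By linearity: E[X] = 4278 · (1/2) = C(93, 2) · (1/2) = 4278/2 = 2139 ≈ 2139.000.

E[X] = 2139 = 2139.000.


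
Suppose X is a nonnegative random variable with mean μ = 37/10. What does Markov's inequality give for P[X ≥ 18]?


μ = E[X] = 37/10, a = 18.
Markov: P[X ≥ 18] ≤ μ/a = (37/10)/18 = 37/180.
Numerically: ≈ 0.2056.
(Since a = 18 > μ = 3.7000, the bound 37/180 is < 1 and informative.)

P[X ≥ 18] ≤ 37/180 ≈ 0.2056.


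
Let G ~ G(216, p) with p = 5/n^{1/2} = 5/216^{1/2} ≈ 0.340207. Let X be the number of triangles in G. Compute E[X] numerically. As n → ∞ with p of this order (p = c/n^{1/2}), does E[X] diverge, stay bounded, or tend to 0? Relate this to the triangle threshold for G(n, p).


Number of potential triangles: C(216, 3) = 1656360.
Each occurs with probability p³ ≈ (0.340207)³ ≈ 3.93757996e-02.
By linearity: E[X] = C(216, 3)·p³ ≈ 1656360 · 3.93757996e-02 ≈ 65220.499459.
Since α = 1/2 < 1, p = c/n^{1/2} ≫ 1/n is above the triangle threshold p ~ 1/n. Asymptotically E[X] ~ (c³/6)·n^{3(1−α)} = (5³/6)·n^{1.5} → ∞; triangles are abundant w.h.p.

E[X] ≈ 65220.499459; in regime p = Θ(1/n^{1/2}) E[X] diverges (above the triangle threshold p ~ 1/n).


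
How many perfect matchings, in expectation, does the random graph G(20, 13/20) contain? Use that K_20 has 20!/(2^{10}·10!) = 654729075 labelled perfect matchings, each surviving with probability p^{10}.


K_20 has 20!/(2^{10}·10!) = 654729075 labelled perfect matchings.
For each such perfect matching H, let X_H = 1 if all 10 edges of H are present in G. Then P[X_H = 1] = p^{10} = (13/20)^{10} = 137858491849/10240000000000.
Summing the indicators: E[X] = Σ_H E[X_H] = 654729075 · p^{10} = 654729075 · 137858491849/10240000000000 = 3610398513967632387/409600000000.
Numerically: E[X] ≈ 8.8144e+06.

E[X] = 654729075 · (13/20)^{10} = 3610398513967632387/409600000000 ≈ 8.8144e+06.


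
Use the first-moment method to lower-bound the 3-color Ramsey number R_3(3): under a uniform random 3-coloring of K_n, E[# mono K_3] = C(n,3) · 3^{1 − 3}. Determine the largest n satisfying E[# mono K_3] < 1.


We need C(n, 3) · 3^{1 − 3} < 1, i.e. C(n, 3) < 3^{3 − 1} = 9.
Check values of n near the boundary:
  n = 3: C(3, 3) = 1; 1 < 9? YES
  n = 4: C(4, 3) = 4; 4 < 9? YES
  n = 5: C(5, 3) = 10; 10 < 9? NO
The largest n with C(n, 3) < 9 is n = 4 (where E[X] = 4/9 ≈ 0.44444). Hence R_3(3) > 4, i.e. R_3(3) ≥ 5.

Largest n = 4; hence R_3(3) > 4.


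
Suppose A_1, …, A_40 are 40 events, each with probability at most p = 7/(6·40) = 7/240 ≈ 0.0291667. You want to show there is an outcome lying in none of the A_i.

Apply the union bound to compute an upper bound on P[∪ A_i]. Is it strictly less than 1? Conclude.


Union bound: P[∪_{i=1}^{40} A_i] ≤ Σ_i P[A_i] ≤ 40·p = 40·(7/240) = 7/6.
Numerically: 7/6 ≈ 1.1666667.
Is 7/6 < 1? NO.
Since the bound 7/6 is ≥ 1, the union bound is uninformative here; it does NOT by itself certify existence.

40·p = 7/6 ≈ 1.1666667; existence NOT certified by the union bound.


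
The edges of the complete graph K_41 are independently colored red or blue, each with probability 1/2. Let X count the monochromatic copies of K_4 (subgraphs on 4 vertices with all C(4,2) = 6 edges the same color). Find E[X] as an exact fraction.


Let X = Σ_S X_S over the C(41, 4) = 101270 subsets S of size 4, where X_S = 1 if the K_4 on S is monochromatic.
For a fixed S, the K_4 on S has C(4, 2) = 6 edges. P[all 6 edges red] = (1/2)^6, and likewise for blue, so P[monochromatic] = 2·(1/2)^6 = 2^{1 − 6} = 1/32.
By linearity of expectation: E[X] = C(41, 4) · 2^{1 − 6} = 101270 · 1/32 = 50635/16.
Numerically: E[X] ≈ 3164.688.

E[X] = C(41,4)·2^(1−C(4,2)) = 50635/16 ≈ 3164.688.


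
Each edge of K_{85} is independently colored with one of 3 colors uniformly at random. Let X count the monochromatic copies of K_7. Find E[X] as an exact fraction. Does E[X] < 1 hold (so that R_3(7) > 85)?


E[X] = C(85, 7) · 3^{1 − 21} = 4935847320 · 3^{−20} = 4935847320/3486784401.
As a reduced fraction: E[X] = 182809160/129140163 ≈ 1.41559.
Is E[X] < 1? NO.
Since E[X] ≥ 1, the first-moment bound is inconclusive at n = 85; it does NOT by itself certify R_3(7) > 85.

E[X] = 182809160/129140163 ≈ 1.41559; E[X] ≥ 1; first-moment method inconclusive here.


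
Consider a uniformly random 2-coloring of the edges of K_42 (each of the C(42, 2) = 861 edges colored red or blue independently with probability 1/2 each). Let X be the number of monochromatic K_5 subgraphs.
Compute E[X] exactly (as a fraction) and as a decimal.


Let X = Σ_S X_S over the C(42, 5) = 850668 subsets S of size 5, where X_S = 1 if the K_5 on S is monochromatic.
For a fixed S, the K_5 on S has C(5, 2) = 10 edges. P[all 10 edges red] = (1/2)^10, and likewise for blue, so P[monochromatic] = 2·(1/2)^10 = 2^{1 − 10} = 1/512.
By linearity of expectation: E[X] = C(42, 5) · 2^{1 − 10} = 850668 · 1/512 = 212667/128.
Numerically: E[X] ≈ 1661.46094.

E[X] = C(42,5)·2^(1−C(5,2)) = 212667/128 ≈ 1661.46094.


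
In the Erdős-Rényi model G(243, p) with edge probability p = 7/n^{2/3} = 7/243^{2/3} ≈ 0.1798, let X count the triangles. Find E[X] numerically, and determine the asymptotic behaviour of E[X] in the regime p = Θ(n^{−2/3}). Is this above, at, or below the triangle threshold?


Number of potential triangles: C(243, 3) = 2362041.
Each occurs with probability p³ ≈ (0.1798)³ ≈ 5.808735e-03.
By linearity: E[X] = C(243, 3)·p³ ≈ 2362041 · 5.808735e-03 ≈ 13720.4705.
Since α = 2/3 < 1, p = c/n^{2/3} ≫ 1/n is above the triangle threshold p ~ 1/n. Asymptotically E[X] ~ (c³/6)·n^{3(1−α)} = (7³/6)·n^{1} → ∞; triangles are abundant w.h.p.

E[X] ≈ 13720.4705; in regime p = Θ(1/n^{2/3}) E[X] diverges (above the triangle threshold p ~ 1/n).


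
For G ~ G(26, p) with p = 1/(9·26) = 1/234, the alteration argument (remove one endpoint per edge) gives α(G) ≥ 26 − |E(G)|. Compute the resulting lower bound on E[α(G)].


E[|E(G)|] = C(26, 2)·p = 325 · (1/234) = 25/18.
E[α(G)] ≥ n − E[|E(G)|] = 26 − 25/18 = 443/18.
Numerically: ≈ 24.6111.
(This is only a lower bound; the true E[α(G)] may be larger.)

E[α(G)] ≥ 443/18 ≈ 24.6111.


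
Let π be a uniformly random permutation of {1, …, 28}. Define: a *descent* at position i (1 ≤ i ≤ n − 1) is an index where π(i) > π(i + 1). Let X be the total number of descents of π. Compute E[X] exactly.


Write X = Σ X_I over i = 1, …, 27, with X_I the indicator of one descent.
There are 27 indicators.
For each fixed i, the pair (π(i), π(i+1)) is a uniformly random ordered pair of distinct values from {1, …, 28}; by symmetry P[π(i) > π(i+1)] = 1/2.
By linearity: E[X] = 27 · (1/2) = (28 − 1) · (1/2) = 27/2 ≈ 13.500.

E[X] = 27/2 = 13.500.


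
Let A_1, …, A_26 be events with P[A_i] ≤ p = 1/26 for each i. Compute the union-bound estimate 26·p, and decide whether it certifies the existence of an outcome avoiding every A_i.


Union bound: P[∪_{i=1}^{26} A_i] ≤ Σ_i P[A_i] ≤ 26·p = 26·(1/26) = 1.
Numerically: 1 ≈ 1.00000.
Is 1 < 1? NO.
Since the bound 1 is ≥ 1, the union bound is uninformative here; it does NOT by itself certify existence.

26·p = 1 ≈ 1.00000; existence NOT certified by the union bound.


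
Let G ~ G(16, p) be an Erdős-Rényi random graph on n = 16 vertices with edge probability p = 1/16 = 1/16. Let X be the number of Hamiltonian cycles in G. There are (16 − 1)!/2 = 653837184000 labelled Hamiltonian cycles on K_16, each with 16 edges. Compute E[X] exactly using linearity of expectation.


K_16 has (16 − 1)!/2 = 653837184000 labelled Hamiltonian cycles.
For each such Hamiltonian cycle H, let X_H = 1 if all 16 edges of H are present in G. Then P[X_H = 1] = p^{16} = (1/16)^{16} = 1/18446744073709551616.
Summing the indicators: E[X] = Σ_H E[X_H] = 653837184000 · p^{16} = 653837184000 · 1/18446744073709551616 = 638512875/18014398509481984.
Numerically: E[X] ≈ 3.54446e-08.

E[X] = 653837184000 · (1/16)^{16} = 638512875/18014398509481984 ≈ 3.54446e-08.


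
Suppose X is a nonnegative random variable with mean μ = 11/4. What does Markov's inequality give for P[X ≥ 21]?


μ = E[X] = 11/4, a = 21.
Markov: P[X ≥ 21] ≤ μ/a = (11/4)/21 = 11/84.
Numerically: ≈ 0.13095.
(Since a = 21 > μ = 2.75000, the bound 11/84 is < 1 and informative.)

P[X ≥ 21] ≤ 11/84 ≈ 0.13095.


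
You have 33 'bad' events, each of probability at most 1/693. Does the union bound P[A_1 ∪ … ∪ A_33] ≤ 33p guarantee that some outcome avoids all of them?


Union bound: P[∪_{i=1}^{33} A_i] ≤ Σ_i P[A_i] ≤ 33·p = 33·(1/693) = 1/21.
Numerically: 1/21 ≈ 0.04762.
Is 1/21 < 1? YES.
Since P[∪ A_i] ≤ 1/21 < 1, the complement has P[∩ A_i^c] ≥ 1 − 1/21 = 20/21 > 0, so some outcome avoids every A_i.

33·p = 1/21 ≈ 0.04762; existence CERTIFIED by the union bound.


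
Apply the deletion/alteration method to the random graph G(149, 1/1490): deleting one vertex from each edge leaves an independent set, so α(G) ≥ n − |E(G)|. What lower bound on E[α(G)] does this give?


E[|E(G)|] = C(149, 2)·p = 11026 · (1/1490) = 37/5.
E[α(G)] ≥ n − E[|E(G)|] = 149 − 37/5 = 708/5.
Numerically: ≈ 141.60000.
(This is only a lower bound; the true E[α(G)] may be larger.)

E[α(G)] ≥ 708/5 ≈ 141.60000.


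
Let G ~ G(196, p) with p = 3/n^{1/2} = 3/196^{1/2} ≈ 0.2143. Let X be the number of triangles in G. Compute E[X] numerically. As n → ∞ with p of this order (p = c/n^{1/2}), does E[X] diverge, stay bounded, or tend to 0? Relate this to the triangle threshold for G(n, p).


Number of potential triangles: C(196, 3) = 1235780.
Each occurs with probability p³ ≈ (0.2143)³ ≈ 9.839650e-03.
By linearity: E[X] = C(196, 3)·p³ ≈ 1235780 · 9.839650e-03 ≈ 12159.6429.
Since α = 1/2 < 1, p = c/n^{1/2} ≫ 1/n is above the triangle threshold p ~ 1/n. Asymptotically E[X] ~ (c³/6)·n^{3(1−α)} = (3³/6)·n^{1.5} → ∞; triangles are abundant w.h.p.

E[X] ≈ 12159.6429; in regime p = Θ(1/n^{1/2}) E[X] diverges (above the triangle threshold p ~ 1/n).


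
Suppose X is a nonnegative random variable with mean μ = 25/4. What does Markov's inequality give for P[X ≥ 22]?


μ = E[X] = 25/4, a = 22.
Markov: P[X ≥ 22] ≤ μ/a = (25/4)/22 = 25/88.
Numerically: ≈ 0.284.
(Since a = 22 > μ = 6.250, the bound 25/88 is < 1 and informative.)

P[X ≥ 22] ≤ 25/88 ≈ 0.284.


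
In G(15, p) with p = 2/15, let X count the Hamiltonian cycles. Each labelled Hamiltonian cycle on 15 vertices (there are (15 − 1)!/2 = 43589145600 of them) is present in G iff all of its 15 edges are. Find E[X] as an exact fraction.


K_15 has (15 − 1)!/2 = 43589145600 labelled Hamiltonian cycles.
For each such Hamiltonian cycle H, let X_H = 1 if all 15 edges of H are present in G. Then P[X_H = 1] = p^{15} = (2/15)^{15} = 32768/437893890380859375.
Summing the indicators: E[X] = Σ_H E[X_H] = 43589145600 · p^{15} = 43589145600 · 32768/437893890380859375 = 235115905024/72081298828125.
Numerically: E[X] ≈ 0.003262.

E[X] = 43589145600 · (2/15)^{15} = 235115905024/72081298828125 ≈ 0.003262.


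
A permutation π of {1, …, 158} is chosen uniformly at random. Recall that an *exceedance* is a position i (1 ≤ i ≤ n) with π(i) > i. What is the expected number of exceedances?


Write X = Σ_{i=1}^{158} X_i, where X_i = 1_{π(i) > i}.
For each fixed i, π(i) is uniform over {1, …, 158} (marginal of a uniform permutation), so P[π(i) > i] = (n − i)/n. Summing: Σ_{i=1}^{158} (n − i)/n = (0 + 1 + … + 157)/158 = 158(158 − 1)/(2·158) = (158 − 1)/2.
Hence E[X] = Σ_{i=1}^{158} (158 − i)/158 = 157/2 ≈ 78.5000.

E[X] = 157/2 = 78.5000.


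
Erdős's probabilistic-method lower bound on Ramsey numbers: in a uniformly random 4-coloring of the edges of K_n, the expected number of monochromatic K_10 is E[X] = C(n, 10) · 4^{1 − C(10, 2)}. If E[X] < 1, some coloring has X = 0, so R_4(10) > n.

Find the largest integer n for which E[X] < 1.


We need C(n, 10) · 4^{1 − 45} < 1, i.e. C(n, 10) < 4^{45 − 1} = 309485009821345068724781056.
Check values of n near the boundary:
  n = 2021: C(2021, 10) = 306347841644770462864800616; 306347841644770462864800616 < 309485009821345068724781056? YES
  n = 2022: C(2022, 10) = 307870445231474093395937796; 307870445231474093395937796 < 309485009821345068724781056? YES
  n = 2023: C(2023, 10) = 309399856285778485315440716; 309399856285778485315440716 < 309485009821345068724781056? YES
  n = 2024: C(2024, 10) = 310936101848269937576192656; 310936101848269937576192656 < 309485009821345068724781056? NO
  n = 2025: C(2025, 10) = 312479209053472269772600560; 312479209053472269772600560 < 309485009821345068724781056? NO
  n = 2026: C(2026, 10) = 314029205130126398094885285; 314029205130126398094885285 < 309485009821345068724781056? NO
The largest n with C(n, 10) < 309485009821345068724781056 is n = 2023 (where E[X] = 77349964071444621328860179/77371252455336267181195264 ≈ 1.000). Hence R_4(10) > 2023, i.e. R_4(10) ≥ 2024.

Largest n = 2023; hence R_4(10) > 2023.


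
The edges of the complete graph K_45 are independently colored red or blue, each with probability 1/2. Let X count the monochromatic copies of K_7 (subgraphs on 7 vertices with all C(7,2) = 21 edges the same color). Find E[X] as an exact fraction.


Let X = Σ_S X_S over the C(45, 7) = 45379620 subsets S of size 7, where X_S = 1 if the K_7 on S is monochromatic.
For a fixed S, the K_7 on S has C(7, 2) = 21 edges. P[all 21 edges red] = (1/2)^21, and likewise for blue, so P[monochromatic] = 2·(1/2)^21 = 2^{1 − 21} = 1/1048576.
By linearity of expectation: E[X] = C(45, 7) · 2^{1 − 21} = 45379620 · 1/1048576 = 11344905/262144.
Numerically: E[X] ≈ 43.277378.

E[X] = C(45,7)·2^(1−C(7,2)) = 11344905/262144 ≈ 43.277378.


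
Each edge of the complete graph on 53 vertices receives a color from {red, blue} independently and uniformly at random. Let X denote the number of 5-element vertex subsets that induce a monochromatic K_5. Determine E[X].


Let X = Σ_S X_S over the C(53, 5) = 2869685 subsets S of size 5, where X_S = 1 if the K_5 on S is monochromatic.
For a fixed S, the K_5 on S has C(5, 2) = 10 edges. P[all 10 edges red] = (1/2)^10, and likewise for blue, so P[monochromatic] = 2·(1/2)^10 = 2^{1 − 10} = 1/512.
By linearity: E[X] = C(53, 5) · 2^{1 − 10} = 2869685 · 1/512 = 2869685/512.
Numerically: E[X] ≈ 5604.854.

E[X] = C(53,5)·2^(1−C(5,2)) = 2869685/512 ≈ 5604.854.


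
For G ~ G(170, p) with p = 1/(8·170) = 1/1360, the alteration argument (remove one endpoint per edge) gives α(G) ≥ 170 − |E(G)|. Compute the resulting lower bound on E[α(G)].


E[|E(G)|] = C(170, 2)·p = 14365 · (1/1360) = 169/16.
E[α(G)] ≥ n − E[|E(G)|] = 170 − 169/16 = 2551/16.
Numerically: ≈ 159.438.
(This is only a lower bound; the true E[α(G)] may be larger.)

E[α(G)] ≥ 2551/16 ≈ 159.438.


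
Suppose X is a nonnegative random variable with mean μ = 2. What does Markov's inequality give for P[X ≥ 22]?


μ = E[X] = 2, a = 22.
Markov: P[X ≥ 22] ≤ μ/a = (2)/22 = 1/11.
Numerically: ≈ 0.0909.
(Since a = 22 > μ = 2.0000, the bound 1/11 is < 1 and informative.)

P[X ≥ 22] ≤ 1/11 ≈ 0.0909.


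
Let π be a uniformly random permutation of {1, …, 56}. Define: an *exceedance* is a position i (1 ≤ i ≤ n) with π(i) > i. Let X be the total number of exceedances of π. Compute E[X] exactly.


Write X = Σ_{i=1}^{56} X_i, where X_i = 1_{π(i) > i}.
For each fixed i, π(i) is uniform over {1, …, 56} (marginal of a uniform permutation), so P[π(i) > i] = (n − i)/n. Summing: Σ_{i=1}^{56} (n − i)/n = (0 + 1 + … + 55)/56 = 56(56 − 1)/(2·56) = (56 − 1)/2.
Hence E[X] = Σ_{i=1}^{56} (56 − i)/56 = 55/2 ≈ 27.500.

E[X] = 55/2 = 27.500.


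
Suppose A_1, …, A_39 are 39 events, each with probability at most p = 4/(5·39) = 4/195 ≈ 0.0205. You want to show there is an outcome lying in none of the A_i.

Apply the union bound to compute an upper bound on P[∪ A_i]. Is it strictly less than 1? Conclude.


Union bound: P[∪_{i=1}^{39} A_i] ≤ Σ_i P[A_i] ≤ 39·p = 39·(4/195) = 4/5.
Numerically: 4/5 ≈ 0.8000.
Is 4/5 < 1? YES.
Since P[∪ A_i] ≤ 4/5 < 1, the complement has P[∩ A_i^c] ≥ 1 − 4/5 = 1/5 > 0, so some outcome avoids every A_i.

39·p = 4/5 ≈ 0.8000; existence CERTIFIED by the union bound.


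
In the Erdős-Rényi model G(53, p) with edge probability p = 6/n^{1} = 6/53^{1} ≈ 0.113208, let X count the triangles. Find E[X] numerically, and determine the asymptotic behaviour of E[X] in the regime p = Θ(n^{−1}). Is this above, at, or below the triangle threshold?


Number of potential triangles: C(53, 3) = 23426.
Each occurs with probability p³ ≈ (0.113208)³ ≈ 1.45086212e-03.
By linearity: E[X] = C(53, 3)·p³ ≈ 23426 · 1.45086212e-03 ≈ 33.987896.
Here α = 1, so p = 6/n is exactly at the triangle threshold p ~ 1/n. Asymptotically E[X] → c³/6 = 6³/6 = 36 ≈ 36.000000, a bounded constant. In this regime the triangle count is asymptotically Poisson(c³/6).

E[X] ≈ 33.987896; in regime p = Θ(1/n^{1}) E[X] stays bounded (at the triangle threshold p ~ 1/n).


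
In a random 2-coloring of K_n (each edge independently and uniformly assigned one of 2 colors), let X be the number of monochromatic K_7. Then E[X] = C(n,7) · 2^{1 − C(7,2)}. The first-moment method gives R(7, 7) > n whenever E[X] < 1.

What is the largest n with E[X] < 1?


We need C(n, 7) · 2^{1 − 21} < 1, i.e. C(n, 7) < 2^{21 − 1} = 1048576.
Check values of n near the boundary:
  n = 23: C(23, 7) = 245157; 245157 < 1048576? YES
  n = 24: C(24, 7) = 346104; 346104 < 1048576? YES
  n = 25: C(25, 7) = 480700; 480700 < 1048576? YES
  n = 26: C(26, 7) = 657800; 657800 < 1048576? YES
  n = 27: C(27, 7) = 888030; 888030 < 1048576? YES
  n = 28: C(28, 7) = 1184040; 1184040 < 1048576? NO
  n = 29: C(29, 7) = 1560780; 1560780 < 1048576? NO
  n = 30: C(30, 7) = 2035800; 2035800 < 1048576? NO
The largest n with C(n, 7) < 1048576 is n = 27 (where E[X] = 444015/524288 ≈ 0.8469). Hence R(7, 7) > 27, i.e. R(7, 7) ≥ 28.

Largest n = 27; hence R(7, 7) > 27.


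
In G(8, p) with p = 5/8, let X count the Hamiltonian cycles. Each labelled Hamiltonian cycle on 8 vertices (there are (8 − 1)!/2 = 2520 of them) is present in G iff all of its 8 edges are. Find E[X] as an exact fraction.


K_8 has (8 − 1)!/2 = 2520 labelled Hamiltonian cycles.
For each such Hamiltonian cycle H, let X_H = 1 if all 8 edges of H are present in G. Then P[X_H = 1] = p^{8} = (5/8)^{8} = 390625/16777216.
By linearity of expectation: E[X] = Σ_H E[X_H] = 2520 · p^{8} = 2520 · 390625/16777216 = 123046875/2097152.
Numerically: E[X] ≈ 58.67.

E[X] = 2520 · (5/8)^{8} = 123046875/2097152 ≈ 58.67.


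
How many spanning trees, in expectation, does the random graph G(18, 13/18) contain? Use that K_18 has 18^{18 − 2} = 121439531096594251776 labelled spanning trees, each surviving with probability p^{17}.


K_18 has 18^{18 − 2} = 121439531096594251776 labelled spanning trees.
For each such spanning tree H, let X_H = 1 if all 17 edges of H are present in G. Then P[X_H = 1] = p^{17} = (13/18)^{17} = 8650415919381337933/2185911559738696531968.
By linearity: E[X] = Σ_H E[X_H] = 121439531096594251776 · p^{17} = 121439531096594251776 · 8650415919381337933/2185911559738696531968 = 8650415919381337933/18.
Numerically: E[X] ≈ 4.8058e+17.

E[X] = 121439531096594251776 · (13/18)^{17} = 8650415919381337933/18 ≈ 4.8058e+17.


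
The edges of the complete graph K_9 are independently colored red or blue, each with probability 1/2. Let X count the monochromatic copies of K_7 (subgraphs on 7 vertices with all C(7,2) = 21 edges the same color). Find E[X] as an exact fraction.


Let X = Σ_S X_S over the C(9, 7) = 36 subsets S of size 7, where X_S = 1 if the K_7 on S is monochromatic.
For a fixed S, the K_7 on S has C(7, 2) = 21 edges. P[all 21 edges red] = (1/2)^21, and likewise for blue, so P[monochromatic] = 2·(1/2)^21 = 2^{1 − 21} = 1/1048576.
Summing: E[X] = C(9, 7) · 2^{1 − 21} = 36 · 1/1048576 = 9/262144.
Numerically: E[X] ≈ 0.00003.

E[X] = C(9,7)·2^(1−C(7,2)) = 9/262144 ≈ 0.00003.
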